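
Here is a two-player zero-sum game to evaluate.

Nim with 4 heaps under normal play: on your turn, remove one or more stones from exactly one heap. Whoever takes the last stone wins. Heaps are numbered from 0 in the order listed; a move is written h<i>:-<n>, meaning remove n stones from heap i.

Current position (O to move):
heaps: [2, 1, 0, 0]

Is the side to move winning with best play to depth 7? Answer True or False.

[(2,1,0,0)] O move#1: h0:-1:+1/(1,1,0,0)*, h0:-2:-1/(0,1,0,0), h1:-1:-1/(2,0,0,0)
[(1,1,0,0)] X move#2: h0:-1:-1/(0,1,0,0)*, h1:-1:-1/(1,0,0,0)
[(0,1,0,0)] O move#3: h1:-1:+1/(0,0,0,0)*
[(0,0,0,0)] end (terminal -1, X#4); searched (2,1,0,0) to 7

O winning at [(2,1,0,0)]: True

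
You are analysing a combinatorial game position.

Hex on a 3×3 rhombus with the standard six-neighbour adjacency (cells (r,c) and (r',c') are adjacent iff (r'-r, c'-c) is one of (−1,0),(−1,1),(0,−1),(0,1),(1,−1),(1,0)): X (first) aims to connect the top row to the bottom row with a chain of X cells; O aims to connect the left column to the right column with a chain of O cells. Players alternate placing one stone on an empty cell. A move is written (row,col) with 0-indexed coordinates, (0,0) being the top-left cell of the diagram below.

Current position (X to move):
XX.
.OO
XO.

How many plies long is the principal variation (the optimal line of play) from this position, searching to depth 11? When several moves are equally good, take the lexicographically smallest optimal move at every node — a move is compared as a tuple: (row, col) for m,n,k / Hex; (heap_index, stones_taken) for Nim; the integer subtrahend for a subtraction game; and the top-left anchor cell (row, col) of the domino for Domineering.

PV length from [XX./.OO/XO.]: 1 ply

p1 X@[XX./.OO/XO.]: (0,2)[XXX/.OO/XO.]-1 (1,0)[XX./XOO/XO.]+1* (2,2)[XX./.OO/XOX]-1
p2 O@[XX./XOO/XO.] terminal -1; root [XX./.OO/XO.] d11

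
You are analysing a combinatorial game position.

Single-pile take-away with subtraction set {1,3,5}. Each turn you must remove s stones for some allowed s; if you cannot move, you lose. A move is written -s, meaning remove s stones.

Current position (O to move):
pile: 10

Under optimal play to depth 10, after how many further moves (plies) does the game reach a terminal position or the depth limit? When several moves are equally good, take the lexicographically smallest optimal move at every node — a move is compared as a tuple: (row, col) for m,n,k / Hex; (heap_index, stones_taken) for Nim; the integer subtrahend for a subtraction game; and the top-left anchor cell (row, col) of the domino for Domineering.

PV length from [10]: 10 plies

[10] O move#1: -1:-1/9*, -3:-1/7, -5:-1/5
[9] X move#2: -1:+1/8*, -3:+1/6, -5:+1/4
[8] O move#3: -1:-1/7*, -3:-1/5, -5:-1/3
[7] X move#4: -1:+1/6*, -3:+1/4, -5:+1/2
[6] O move#5: -1:-1/5*, -3:-1/3, -5:-1/1
[5] X move#6: -1:+1/4*, -3:+1/2, -5:+1/0
[4] O move#7: -1:-1/3*, -3:-1/1
[3] X move#8: -1:+1/2*, -3:+1/0
[2] O move#9: -1:-1/1*
[1] X move#10: -1:+1/0*
[0] end (terminal -1, O#11); searched 10 to 10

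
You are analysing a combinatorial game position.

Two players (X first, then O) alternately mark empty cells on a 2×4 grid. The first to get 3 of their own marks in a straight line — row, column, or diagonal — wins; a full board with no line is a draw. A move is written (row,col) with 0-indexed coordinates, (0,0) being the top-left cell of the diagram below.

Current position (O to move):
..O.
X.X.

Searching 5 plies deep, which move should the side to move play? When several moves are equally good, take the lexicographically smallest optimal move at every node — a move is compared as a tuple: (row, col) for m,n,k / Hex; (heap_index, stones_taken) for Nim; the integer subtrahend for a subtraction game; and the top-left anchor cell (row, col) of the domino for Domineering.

ply 1, O at ..O./X.X. | (0,0)=-1→O.O./X.X.; (0,1)=-1→.OO./X.X.; (0,3)=-1→..OO/X.X.; (1,1)=+0→..O./XOX.*; (1,3)=-1→..O./X.XO
ply 2, X at ..O./XOX. | (0,0)=+0→X.O./XOX.*; (0,1)=+0→.XO./XOX.; (0,3)=+0→..OX/XOX.; (1,3)=-1→..O./XOXX
ply 3, O at X.O./XOX. | (0,1)=+0→XOO./XOX.*; (0,3)=+0→X.OO/XOX.; (1,3)=+0→X.O./XOXO
ply 4, X at XOO./XOX. | (0,3)=+0→XOOX/XOX.*; (1,3)=-1→XOO./XOXX
ply 5, O at XOOX/XOX. | (1,3)=+0→XOOX/XOXO*
ply 6: XOOX/XOXO is terminal +0 (X); from ..O./X.X. depth 5

O's best at [..O./X.X.]: (1,1)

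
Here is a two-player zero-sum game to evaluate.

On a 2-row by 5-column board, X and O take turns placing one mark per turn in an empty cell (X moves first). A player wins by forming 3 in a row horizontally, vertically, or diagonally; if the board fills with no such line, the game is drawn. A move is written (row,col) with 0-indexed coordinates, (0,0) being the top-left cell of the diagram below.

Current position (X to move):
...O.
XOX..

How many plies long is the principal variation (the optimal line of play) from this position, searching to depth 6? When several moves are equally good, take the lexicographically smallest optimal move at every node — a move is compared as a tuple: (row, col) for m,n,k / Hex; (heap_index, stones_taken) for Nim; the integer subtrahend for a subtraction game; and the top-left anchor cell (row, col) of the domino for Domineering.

PV length from [...O./XOX..]: 6 plies

[...O./XOX..] X move#1: (0,0):-1/X..O./XOX.., (0,1):+0/.X.O./XOX..*, (0,2):+0/..XO./XOX.., (0,4):+0/...OX/XOX.., (1,3):+0/...O./XOXX., (1,4):+0/...O./XOX.X
[.X.O./XOX..] O move#2: (0,0):+0/OX.O./XOX..*, (0,2):+0/.XOO./XOX.., (0,4):+0/.X.OO/XOX.., (1,3):+0/.X.O./XOXO., (1,4):+0/.X.O./XOX.O
[OX.O./XOX..] X move#3: (0,2):+0/OXXO./XOX..*, (0,4):+0/OX.OX/XOX.., (1,3):+0/OX.O./XOXX., (1,4):+0/OX.O./XOX.X
[OXXO./XOX..] O move#4: (0,4):+0/OXXOO/XOX..*, (1,3):+0/OXXO./XOXO., (1,4):+0/OXXO./XOX.O
[OXXOO/XOX..] X move#5: (1,3):+0/OXXOO/XOXX.*, (1,4):+0/OXXOO/XOX.X
[OXXOO/XOXX.] O move#6: (1,4):+0/OXXOO/XOXXO*
[OXXOO/XOXXO] end (terminal +0, X#7); searched ...O./XOX.. to 6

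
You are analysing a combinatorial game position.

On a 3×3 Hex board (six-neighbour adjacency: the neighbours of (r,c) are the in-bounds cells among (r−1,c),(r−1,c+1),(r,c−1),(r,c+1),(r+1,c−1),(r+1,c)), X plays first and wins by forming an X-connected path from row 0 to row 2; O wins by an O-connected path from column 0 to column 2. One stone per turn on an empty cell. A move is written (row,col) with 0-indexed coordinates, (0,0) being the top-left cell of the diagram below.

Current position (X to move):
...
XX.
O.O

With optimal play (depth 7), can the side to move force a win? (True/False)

[.../XX./O.O] X move#1: (0,0):-1/X../XX./O.O, (0,1):-1/.X./XX./O.O, (0,2):-1/..X/XX./O.O, (1,2):-1/.../XXX/O.O, (2,1):+1/.../XX./OXO*
[.../XX./OXO] O move#2: (0,0):-1/O../XX./OXO*, (0,1):-1/.O./XX./OXO, (0,2):-1/..O/XX./OXO, (1,2):-1/.../XXO/OXO
[O../XX./OXO] X move#3: (0,1):+1/OX./XX./OXO*, (0,2):+1/O.X/XX./OXO, (1,2):+1/O../XXX/OXO
[OX./XX./OXO] end (terminal -1, O#4); searched .../XX./O.O to 7

X winning at [.../XX./O.O]: True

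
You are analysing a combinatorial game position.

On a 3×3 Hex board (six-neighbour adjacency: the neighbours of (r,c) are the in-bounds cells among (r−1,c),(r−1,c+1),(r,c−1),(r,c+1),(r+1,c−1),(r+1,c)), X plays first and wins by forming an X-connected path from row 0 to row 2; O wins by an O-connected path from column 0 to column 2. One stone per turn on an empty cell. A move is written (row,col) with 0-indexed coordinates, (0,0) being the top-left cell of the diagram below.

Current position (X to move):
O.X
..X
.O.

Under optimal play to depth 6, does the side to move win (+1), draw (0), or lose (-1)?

value(O.X/..X/.O., X) = +1

[O.X/..X/.O.] X move#1: (0,1):+1/OXX/..X/.O.*, (1,0):+1/O.X/X.X/.O., (1,1):+1/O.X/.XX/.O., (2,0):+1/O.X/..X/XO., (2,2):+1/O.X/..X/.OX
[OXX/..X/.O.] O move#2: (1,0):-1/OXX/O.X/.O.*, (1,1):-1/OXX/.OX/.O., (2,0):-1/OXX/..X/OO., (2,2):-1/OXX/..X/.OO
[OXX/O.X/.O.] X move#3: (1,1):+1/OXX/OXX/.O.*, (2,0):+1/OXX/O.X/XO., (2,2):+1/OXX/O.X/.OX
[OXX/OXX/.O.] O move#4: (2,0):-1/OXX/OXX/OO.*, (2,2):-1/OXX/OXX/.OO
[OXX/OXX/OO.] X move#5: (2,2):+1/OXX/OXX/OOX*
[OXX/OXX/OOX] end (terminal -1, O#6); searched O.X/..X/.O. to 6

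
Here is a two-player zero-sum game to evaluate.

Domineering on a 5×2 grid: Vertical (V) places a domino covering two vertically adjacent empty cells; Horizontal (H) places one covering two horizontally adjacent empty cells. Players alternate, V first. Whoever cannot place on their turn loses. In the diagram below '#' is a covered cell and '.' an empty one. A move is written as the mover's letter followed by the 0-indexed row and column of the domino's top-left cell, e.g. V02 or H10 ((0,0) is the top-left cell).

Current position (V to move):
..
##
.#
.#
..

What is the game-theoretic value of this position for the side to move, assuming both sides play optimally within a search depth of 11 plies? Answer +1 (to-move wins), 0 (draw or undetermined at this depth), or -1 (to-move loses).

value(../##/.#/.#/.., V) = -1

p1 V@[../##/.#/.#/..]: V20[../##/##/##/..]-1* V30[../##/.#/##/#.]-1
p2 H@[../##/##/##/..]: H00[##/##/##/##/..]+1* H40[../##/##/##/##]+1
p3 V@[##/##/##/##/..] terminal -1; root [../##/.#/.#/..] d11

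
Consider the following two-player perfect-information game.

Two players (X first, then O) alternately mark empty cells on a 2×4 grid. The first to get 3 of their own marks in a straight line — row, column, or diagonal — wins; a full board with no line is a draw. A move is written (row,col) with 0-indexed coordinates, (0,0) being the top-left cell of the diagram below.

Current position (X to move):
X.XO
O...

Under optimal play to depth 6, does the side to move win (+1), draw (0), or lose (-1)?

ply 1, X at X.XO/O... | (0,1)=+1→XXXO/O...*; (1,1)=+0→X.XO/OX..; (1,2)=+0→X.XO/O.X.; (1,3)=+0→X.XO/O..X
ply 2: XXXO/O... is terminal -1 (O); from X.XO/O... depth 6

value(X.XO/O..., X) = +1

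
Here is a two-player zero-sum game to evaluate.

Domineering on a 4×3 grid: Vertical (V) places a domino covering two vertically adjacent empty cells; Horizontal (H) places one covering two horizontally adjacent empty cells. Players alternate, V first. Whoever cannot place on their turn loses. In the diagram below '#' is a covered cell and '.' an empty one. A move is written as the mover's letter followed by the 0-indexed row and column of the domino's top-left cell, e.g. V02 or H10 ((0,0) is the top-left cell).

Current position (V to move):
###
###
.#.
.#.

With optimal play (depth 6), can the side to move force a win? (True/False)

V winning at [###/###/.#./.#.]: True

[###/###/.#./.#.] V move#1: V20:+1/###/###/##./##.*, V22:+1/###/###/.##/.##
[###/###/##./##.] end (terminal -1, H#2); searched ###/###/.#./.#. to 6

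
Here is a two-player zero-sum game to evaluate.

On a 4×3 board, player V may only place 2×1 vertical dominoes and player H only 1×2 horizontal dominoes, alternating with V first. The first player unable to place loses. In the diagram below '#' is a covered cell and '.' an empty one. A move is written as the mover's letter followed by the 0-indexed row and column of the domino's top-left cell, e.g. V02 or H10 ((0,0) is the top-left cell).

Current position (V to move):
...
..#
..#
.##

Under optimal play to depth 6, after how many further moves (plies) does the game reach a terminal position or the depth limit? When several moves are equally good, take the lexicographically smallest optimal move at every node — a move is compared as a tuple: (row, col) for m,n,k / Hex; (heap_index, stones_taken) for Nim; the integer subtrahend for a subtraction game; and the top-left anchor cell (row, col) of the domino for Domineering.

p1 V@[.../..#/..#/.##]: V00[#../#.#/..#/.##]+1* V01[.#./.##/..#/.##]+1 V10[.../#.#/#.#/.##]+1 V11[.../.##/.##/.##]+1 V20[.../..#/#.#/###]-1
p2 H@[#../#.#/..#/.##]: H01[###/#.#/..#/.##]-1* H20[#../#.#/###/.##]-1
p3 V@[###/#.#/..#/.##]: V11[###/###/.##/.##]+1* V20[###/#.#/#.#/###]+1
p4 H@[###/###/.##/.##] terminal -1; root [.../..#/..#/.##] d6

PV length from [.../..#/..#/.##]: 3 plies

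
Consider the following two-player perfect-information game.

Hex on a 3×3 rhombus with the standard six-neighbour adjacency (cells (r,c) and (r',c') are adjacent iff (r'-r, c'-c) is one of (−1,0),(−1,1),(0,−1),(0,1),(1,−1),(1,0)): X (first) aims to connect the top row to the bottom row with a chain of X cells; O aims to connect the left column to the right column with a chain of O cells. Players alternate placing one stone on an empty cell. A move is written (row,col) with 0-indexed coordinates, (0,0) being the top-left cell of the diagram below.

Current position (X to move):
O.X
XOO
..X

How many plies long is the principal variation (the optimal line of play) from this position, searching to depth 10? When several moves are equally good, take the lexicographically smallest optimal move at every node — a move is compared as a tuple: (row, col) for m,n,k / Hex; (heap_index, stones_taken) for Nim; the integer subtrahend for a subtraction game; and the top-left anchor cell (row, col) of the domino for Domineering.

PV length from [O.X/XOO/..X]: 2 plies

ply 1, X at O.X/XOO/..X | (0,1)=-1→OXX/XOO/..X*; (2,0)=-1→O.X/XOO/X.X; (2,1)=-1→O.X/XOO/.XX
ply 2, O at OXX/XOO/..X | (2,0)=+1→OXX/XOO/O.X*; (2,1)=-1→OXX/XOO/.OX
ply 3: OXX/XOO/O.X is terminal -1 (X); from O.X/XOO/..X depth 10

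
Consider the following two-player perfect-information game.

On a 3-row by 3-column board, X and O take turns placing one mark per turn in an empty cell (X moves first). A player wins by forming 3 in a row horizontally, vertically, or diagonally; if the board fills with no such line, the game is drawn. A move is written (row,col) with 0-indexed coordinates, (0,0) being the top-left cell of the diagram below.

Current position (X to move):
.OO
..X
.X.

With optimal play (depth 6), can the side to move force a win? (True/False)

p1 X@[.OO/..X/.X.]: (0,0)[XOO/..X/.X.]+1* (1,0)[.OO/X.X/.X.]-1 (1,1)[.OO/.XX/.X.]-1 (2,0)[.OO/..X/XX.]-1 (2,2)[.OO/..X/.XX]-1
p2 O@[XOO/..X/.X.]: (1,0)[XOO/O.X/.X.]-1* (1,1)[XOO/.OX/.X.]-1 (2,0)[XOO/..X/OX.]-1 (2,2)[XOO/..X/.XO]-1
p3 X@[XOO/O.X/.X.]: (1,1)[XOO/OXX/.X.]+0 (2,0)[XOO/O.X/XX.]+0 (2,2)[XOO/O.X/.XX]+1*
p4 O@[XOO/O.X/.XX]: (1,1)[XOO/OOX/.XX]-1* (2,0)[XOO/O.X/OXX]-1
p5 X@[XOO/OOX/.XX]: (2,0)[XOO/OOX/XXX]+1*
p6 O@[XOO/OOX/XXX] terminal -1; root [.OO/..X/.X.] d6

X winning at [.OO/..X/.X.]: True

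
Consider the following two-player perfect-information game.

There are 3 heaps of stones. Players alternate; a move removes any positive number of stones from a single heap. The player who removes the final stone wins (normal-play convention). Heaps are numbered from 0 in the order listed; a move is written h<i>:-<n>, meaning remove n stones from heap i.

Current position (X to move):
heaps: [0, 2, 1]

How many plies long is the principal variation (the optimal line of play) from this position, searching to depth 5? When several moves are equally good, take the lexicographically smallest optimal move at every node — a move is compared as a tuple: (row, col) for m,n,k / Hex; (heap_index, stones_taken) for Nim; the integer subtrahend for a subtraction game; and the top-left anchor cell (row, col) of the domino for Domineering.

PV length from [(0,2,1)]: 3 plies

[(0,2,1)] X move#1: h1:-1:+1/(0,1,1)*, h1:-2:-1/(0,0,1), h2:-1:-1/(0,2,0)
[(0,1,1)] O move#2: h1:-1:-1/(0,0,1)*, h2:-1:-1/(0,1,0)
[(0,0,1)] X move#3: h2:-1:+1/(0,0,0)*
[(0,0,0)] end (terminal -1, O#4); searched (0,2,1) to 5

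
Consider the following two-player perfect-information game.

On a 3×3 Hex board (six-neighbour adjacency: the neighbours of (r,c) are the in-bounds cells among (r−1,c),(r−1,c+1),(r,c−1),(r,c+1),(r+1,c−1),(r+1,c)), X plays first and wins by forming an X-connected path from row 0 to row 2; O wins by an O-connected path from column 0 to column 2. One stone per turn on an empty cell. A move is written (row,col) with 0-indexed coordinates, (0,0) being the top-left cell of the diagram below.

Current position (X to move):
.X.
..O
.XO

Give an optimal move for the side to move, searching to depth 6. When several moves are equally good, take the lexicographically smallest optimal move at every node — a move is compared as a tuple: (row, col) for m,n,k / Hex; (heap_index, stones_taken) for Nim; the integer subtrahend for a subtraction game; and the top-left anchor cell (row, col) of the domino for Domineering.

[.X./..O/.XO] X move#1: (0,0):-1/XX./..O/.XO, (0,2):-1/.XX/..O/.XO, (1,0):+1/.X./X.O/.XO*, (1,1):+1/.X./.XO/.XO, (2,0):+1/.X./..O/XXO
[.X./X.O/.XO] O move#2: (0,0):-1/OX./X.O/.XO*, (0,2):-1/.XO/X.O/.XO, (1,1):-1/.X./XOO/.XO, (2,0):-1/.X./X.O/OXO
[OX./X.O/.XO] X move#3: (0,2):+1/OXX/X.O/.XO*, (1,1):+1/OX./XXO/.XO, (2,0):+1/OX./X.O/XXO
[OXX/X.O/.XO] O move#4: (1,1):-1/OXX/XOO/.XO*, (2,0):-1/OXX/X.O/OXO
[OXX/XOO/.XO] X move#5: (2,0):+1/OXX/XOO/XXO*
[OXX/XOO/XXO] end (terminal -1, O#6); searched .X./..O/.XO to 6

X's best at [.X./..O/.XO]: (1,0)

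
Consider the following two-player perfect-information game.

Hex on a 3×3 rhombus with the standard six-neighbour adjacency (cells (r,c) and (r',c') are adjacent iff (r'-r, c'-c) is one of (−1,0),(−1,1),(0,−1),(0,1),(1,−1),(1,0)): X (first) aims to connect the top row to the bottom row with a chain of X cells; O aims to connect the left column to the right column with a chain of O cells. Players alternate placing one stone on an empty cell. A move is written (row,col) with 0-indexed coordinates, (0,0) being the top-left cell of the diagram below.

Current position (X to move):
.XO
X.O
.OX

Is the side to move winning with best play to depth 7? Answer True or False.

X winning at [.XO/X.O/.OX]: True

ply 1, X at .XO/X.O/.OX | (0,0)=-1→XXO/X.O/.OX; (1,1)=-1→.XO/XXO/.OX; (2,0)=+1→.XO/X.O/XOX*
ply 2: .XO/X.O/XOX is terminal -1 (O); from .XO/X.O/.OX depth 7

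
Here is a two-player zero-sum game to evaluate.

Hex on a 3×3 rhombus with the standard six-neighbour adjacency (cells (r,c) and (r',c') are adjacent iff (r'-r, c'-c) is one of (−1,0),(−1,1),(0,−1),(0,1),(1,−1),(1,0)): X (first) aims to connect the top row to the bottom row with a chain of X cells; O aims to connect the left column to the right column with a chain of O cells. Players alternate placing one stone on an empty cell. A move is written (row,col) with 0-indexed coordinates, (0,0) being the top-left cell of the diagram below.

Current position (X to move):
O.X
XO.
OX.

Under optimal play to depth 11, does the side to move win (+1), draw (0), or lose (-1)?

p1 X@[O.X/XO./OX.]: (0,1)[OXX/XO./OX.]-1 (1,2)[O.X/XOX/OX.]+1* (2,2)[O.X/XO./OXX]-1
p2 O@[O.X/XOX/OX.] terminal -1; root [O.X/XO./OX.] d11

value(O.X/XO./OX., X) = +1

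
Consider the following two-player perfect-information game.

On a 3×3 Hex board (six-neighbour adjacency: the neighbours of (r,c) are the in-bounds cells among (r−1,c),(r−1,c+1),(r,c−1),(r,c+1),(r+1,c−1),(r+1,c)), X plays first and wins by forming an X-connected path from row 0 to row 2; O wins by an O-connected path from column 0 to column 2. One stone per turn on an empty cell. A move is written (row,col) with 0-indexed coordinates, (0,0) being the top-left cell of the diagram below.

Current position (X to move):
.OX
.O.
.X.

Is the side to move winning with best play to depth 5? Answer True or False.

X winning at [.OX/.O./.X.]: True

ply 1, X at .OX/.O./.X. | (0,0)=-1→XOX/.O./.X.; (1,0)=-1→.OX/XO./.X.; (1,2)=+1→.OX/.OX/.X.*; (2,0)=-1→.OX/.O./XX.; (2,2)=-1→.OX/.O./.XX
ply 2: .OX/.OX/.X. is terminal -1 (O); from .OX/.O./.X. depth 5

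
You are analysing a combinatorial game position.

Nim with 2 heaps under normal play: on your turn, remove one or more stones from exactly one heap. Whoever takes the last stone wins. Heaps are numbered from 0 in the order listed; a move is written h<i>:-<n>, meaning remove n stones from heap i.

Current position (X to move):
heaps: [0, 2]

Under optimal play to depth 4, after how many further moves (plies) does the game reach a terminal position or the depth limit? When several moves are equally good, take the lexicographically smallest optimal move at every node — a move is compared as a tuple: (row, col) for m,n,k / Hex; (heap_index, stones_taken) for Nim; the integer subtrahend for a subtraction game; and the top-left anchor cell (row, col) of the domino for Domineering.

ply 1, X at (0,2) | h1:-1=-1→(0,1); h1:-2=+1→(0,0)*
ply 2: (0,0) is terminal -1 (O); from (0,2) depth 4

PV length from [(0,2)]: 1 ply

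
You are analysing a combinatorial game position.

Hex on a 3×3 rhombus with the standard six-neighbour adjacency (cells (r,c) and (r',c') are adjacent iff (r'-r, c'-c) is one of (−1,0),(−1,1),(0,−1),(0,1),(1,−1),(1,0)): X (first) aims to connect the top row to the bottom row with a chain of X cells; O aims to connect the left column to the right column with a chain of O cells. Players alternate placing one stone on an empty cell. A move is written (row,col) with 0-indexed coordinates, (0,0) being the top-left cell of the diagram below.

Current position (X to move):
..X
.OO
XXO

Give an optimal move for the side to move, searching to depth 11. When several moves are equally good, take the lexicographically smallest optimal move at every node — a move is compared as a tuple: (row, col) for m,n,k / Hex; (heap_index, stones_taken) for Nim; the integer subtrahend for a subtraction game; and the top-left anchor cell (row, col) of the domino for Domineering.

X's best at [..X/.OO/XXO]: (1,0)

[..X/.OO/XXO] X move#1: (0,0):-1/X.X/.OO/XXO, (0,1):-1/.XX/.OO/XXO, (1,0):+1/..X/XOO/XXO*
[..X/XOO/XXO] O move#2: (0,0):-1/O.X/XOO/XXO*, (0,1):-1/.OX/XOO/XXO
[O.X/XOO/XXO] X move#3: (0,1):+1/OXX/XOO/XXO*
[OXX/XOO/XXO] end (terminal -1, O#4); searched ..X/.OO/XXO to 11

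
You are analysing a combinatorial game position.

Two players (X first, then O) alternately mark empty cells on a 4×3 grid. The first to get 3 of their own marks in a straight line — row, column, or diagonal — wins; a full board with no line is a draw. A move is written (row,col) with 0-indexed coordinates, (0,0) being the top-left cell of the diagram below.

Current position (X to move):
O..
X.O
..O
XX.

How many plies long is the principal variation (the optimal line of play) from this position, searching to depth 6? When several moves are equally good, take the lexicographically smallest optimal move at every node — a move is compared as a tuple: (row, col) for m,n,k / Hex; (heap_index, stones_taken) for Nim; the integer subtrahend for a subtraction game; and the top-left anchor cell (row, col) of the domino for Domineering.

PV length from [O../X.O/..O/XX.]: 1 ply

ply 1, X at O../X.O/..O/XX. | (0,1)=-1→OX./X.O/..O/XX.; (0,2)=-1→O.X/X.O/..O/XX.; (1,1)=-1→O../XXO/..O/XX.; (2,0)=+1→O../X.O/X.O/XX.*; (2,1)=-1→O../X.O/.XO/XX.; (3,2)=+1→O../X.O/..O/XXX
ply 2: O../X.O/X.O/XX. is terminal -1 (O); from O../X.O/..O/XX. depth 6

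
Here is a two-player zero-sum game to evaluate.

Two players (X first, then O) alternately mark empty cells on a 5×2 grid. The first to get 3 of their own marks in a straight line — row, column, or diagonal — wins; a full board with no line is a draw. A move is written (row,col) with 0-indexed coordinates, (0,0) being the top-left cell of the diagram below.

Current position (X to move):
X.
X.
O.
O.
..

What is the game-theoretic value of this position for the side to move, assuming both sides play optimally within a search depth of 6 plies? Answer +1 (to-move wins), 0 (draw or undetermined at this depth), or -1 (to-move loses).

ply 1, X at X./X./O./O./.. | (0,1)=-1→XX/X./O./O./..; (1,1)=-1→X./XX/O./O./..; (2,1)=-1→X./X./OX/O./..; (3,1)=-1→X./X./O./OX/..; (4,0)=+0→X./X./O./O./X.*; (4,1)=-1→X./X./O./O./.X
ply 2, O at X./X./O./O./X. | (0,1)=+0→XO/X./O./O./X.*; (1,1)=+0→X./XO/O./O./X.; (2,1)=+0→X./X./OO/O./X.; (3,1)=+0→X./X./O./OO/X.; (4,1)=+0→X./X./O./O./XO
ply 3, X at XO/X./O./O./X. | (1,1)=+0→XO/XX/O./O./X.*; (2,1)=+0→XO/X./OX/O./X.; (3,1)=+0→XO/X./O./OX/X.; (4,1)=+0→XO/X./O./O./XX
ply 4, O at XO/XX/O./O./X. | (2,1)=+0→XO/XX/OO/O./X.*; (3,1)=+0→XO/XX/O./OO/X.; (4,1)=+0→XO/XX/O./O./XO
ply 5, X at XO/XX/OO/O./X. | (3,1)=+0→XO/XX/OO/OX/X.*; (4,1)=+0→XO/XX/OO/O./XX
ply 6, O at XO/XX/OO/OX/X. | (4,1)=+0→XO/XX/OO/OX/XO*
ply 7: XO/XX/OO/OX/XO is terminal +0 (X); from X./X./O./O./.. depth 6

value(X./X./O./O./.., X) = 0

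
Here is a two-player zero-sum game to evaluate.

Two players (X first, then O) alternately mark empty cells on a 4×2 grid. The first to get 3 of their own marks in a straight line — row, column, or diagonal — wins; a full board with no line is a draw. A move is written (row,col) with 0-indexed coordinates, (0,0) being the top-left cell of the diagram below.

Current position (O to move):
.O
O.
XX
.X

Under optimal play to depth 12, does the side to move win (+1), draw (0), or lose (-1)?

p1 O@[.O/O./XX/.X]: (0,0)[OO/O./XX/.X]-1 (1,1)[.O/OO/XX/.X]+0* (3,0)[.O/O./XX/OX]-1
p2 X@[.O/OO/XX/.X]: (0,0)[XO/OO/XX/.X]+0* (3,0)[.O/OO/XX/XX]+0
p3 O@[XO/OO/XX/.X]: (3,0)[XO/OO/XX/OX]+0*
p4 X@[XO/OO/XX/OX] terminal +0; root [.O/O./XX/.X] d12

value(.O/O./XX/.X, O) = 0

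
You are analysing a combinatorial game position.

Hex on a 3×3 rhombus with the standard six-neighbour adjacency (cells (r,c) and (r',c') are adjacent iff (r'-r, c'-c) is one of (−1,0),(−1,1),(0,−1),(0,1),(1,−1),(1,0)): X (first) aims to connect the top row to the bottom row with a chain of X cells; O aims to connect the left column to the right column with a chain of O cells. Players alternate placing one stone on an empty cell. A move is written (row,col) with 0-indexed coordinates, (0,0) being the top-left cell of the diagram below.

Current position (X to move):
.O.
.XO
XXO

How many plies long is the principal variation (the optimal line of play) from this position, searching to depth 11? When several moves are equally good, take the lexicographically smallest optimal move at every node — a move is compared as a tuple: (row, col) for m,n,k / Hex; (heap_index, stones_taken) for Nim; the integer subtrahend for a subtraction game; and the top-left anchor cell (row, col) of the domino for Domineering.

PV length from [.O./.XO/XXO]: 3 plies

ply 1, X at .O./.XO/XXO | (0,0)=+1→XO./.XO/XXO*; (0,2)=+1→.OX/.XO/XXO; (1,0)=+1→.O./XXO/XXO
ply 2, O at XO./.XO/XXO | (0,2)=-1→XOO/.XO/XXO*; (1,0)=-1→XO./OXO/XXO
ply 3, X at XOO/.XO/XXO | (1,0)=+1→XOO/XXO/XXO*
ply 4: XOO/XXO/XXO is terminal -1 (O); from .O./.XO/XXO depth 11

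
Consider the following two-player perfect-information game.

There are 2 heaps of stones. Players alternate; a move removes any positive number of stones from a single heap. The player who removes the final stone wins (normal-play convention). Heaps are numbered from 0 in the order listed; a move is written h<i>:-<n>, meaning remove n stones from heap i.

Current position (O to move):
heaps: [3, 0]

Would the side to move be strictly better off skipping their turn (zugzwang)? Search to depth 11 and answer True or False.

zugzwang((3,0), O) = False

p1 O@[(3,0)]: h0:-1[(2,0)]-1 h0:-2[(1,0)]-1 h0:-3[(0,0)]+1*
p2 X@[(0,0)] terminal -1; root [(3,0)] d11
suppose O passes — search the same position with X to move:
pass> p1 X@[(3,0)]: h0:-1[(2,0)]-1 h0:-2[(1,0)]-1 h0:-3[(0,0)]+1*
pass> p2 O@[(0,0)] terminal -1; root [(3,0)] d11
for O: play +1, pass -1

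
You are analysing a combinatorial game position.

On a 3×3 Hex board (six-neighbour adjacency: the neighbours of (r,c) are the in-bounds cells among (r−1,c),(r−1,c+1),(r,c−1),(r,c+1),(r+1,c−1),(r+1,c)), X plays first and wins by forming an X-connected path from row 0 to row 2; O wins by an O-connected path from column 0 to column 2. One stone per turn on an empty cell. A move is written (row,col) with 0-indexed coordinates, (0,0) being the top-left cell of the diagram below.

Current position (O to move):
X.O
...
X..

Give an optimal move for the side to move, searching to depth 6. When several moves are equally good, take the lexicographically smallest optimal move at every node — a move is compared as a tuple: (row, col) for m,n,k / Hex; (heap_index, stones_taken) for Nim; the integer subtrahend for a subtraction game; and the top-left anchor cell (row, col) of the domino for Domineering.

[X.O/.../X..] O move#1: (0,1):-1/XOO/.../X.., (1,0):+1/X.O/O../X..*, (1,1):-1/X.O/.O./X.., (1,2):-1/X.O/..O/X.., (2,1):-1/X.O/.../XO., (2,2):-1/X.O/.../X.O
[X.O/O../X..] X move#2: (0,1):-1/XXO/O../X..*, (1,1):-1/X.O/OX./X.., (1,2):-1/X.O/O.X/X.., (2,1):-1/X.O/O../XX., (2,2):-1/X.O/O../X.X
[XXO/O../X..] O move#3: (1,1):+1/XXO/OO./X..*, (1,2):-1/XXO/O.O/X.., (2,1):-1/XXO/O../XO., (2,2):-1/XXO/O../X.O
[XXO/OO./X..] end (terminal -1, X#4); searched X.O/.../X.. to 6

O's best at [X.O/.../X..]: (1,0)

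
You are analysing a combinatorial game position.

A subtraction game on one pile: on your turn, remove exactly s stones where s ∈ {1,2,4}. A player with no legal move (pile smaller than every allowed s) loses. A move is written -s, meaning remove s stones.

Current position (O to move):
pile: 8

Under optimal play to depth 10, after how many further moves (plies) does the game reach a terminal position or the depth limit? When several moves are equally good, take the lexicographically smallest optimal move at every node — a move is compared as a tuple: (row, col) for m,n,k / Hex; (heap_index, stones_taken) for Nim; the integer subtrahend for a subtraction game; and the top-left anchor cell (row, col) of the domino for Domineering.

PV length from [8]: 5 plies

p1 O@[8]: -1[7]-1 -2[6]+1* -4[4]-1
p2 X@[6]: -1[5]-1* -2[4]-1 -4[2]-1
p3 O@[5]: -1[4]-1 -2[3]+1* -4[1]-1
p4 X@[3]: -1[2]-1* -2[1]-1
p5 O@[2]: -1[1]-1 -2[0]+1*
p6 X@[0] terminal -1; root [8] d10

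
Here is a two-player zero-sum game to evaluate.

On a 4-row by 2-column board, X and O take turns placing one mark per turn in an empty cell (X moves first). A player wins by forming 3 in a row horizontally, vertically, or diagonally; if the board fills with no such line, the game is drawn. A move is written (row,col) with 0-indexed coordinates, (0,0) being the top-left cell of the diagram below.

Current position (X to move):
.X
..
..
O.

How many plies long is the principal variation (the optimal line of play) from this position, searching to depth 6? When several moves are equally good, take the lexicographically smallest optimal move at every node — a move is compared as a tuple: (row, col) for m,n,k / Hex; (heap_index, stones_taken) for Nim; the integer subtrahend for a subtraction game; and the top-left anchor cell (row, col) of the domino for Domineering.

ply 1, X at .X/../../O. | (0,0)=+0→XX/../../O.*; (1,0)=+0→.X/X./../O.; (1,1)=+0→.X/.X/../O.; (2,0)=+0→.X/../X./O.; (2,1)=+0→.X/../.X/O.; (3,1)=+0→.X/../../OX
ply 2, O at XX/../../O. | (1,0)=+0→XX/O./../O.*; (1,1)=+0→XX/.O/../O.; (2,0)=+0→XX/../O./O.; (2,1)=+0→XX/../.O/O.; (3,1)=+0→XX/../../OO
ply 3, X at XX/O./../O. | (1,1)=-1→XX/OX/../O.; (2,0)=+0→XX/O./X./O.*; (2,1)=-1→XX/O./.X/O.; (3,1)=-1→XX/O./../OX
ply 4, O at XX/O./X./O. | (1,1)=+0→XX/OO/X./O.*; (2,1)=+0→XX/O./XO/O.; (3,1)=+0→XX/O./X./OO
ply 5, X at XX/OO/X./O. | (2,1)=+0→XX/OO/XX/O.*; (3,1)=+0→XX/OO/X./OX
ply 6, O at XX/OO/XX/O. | (3,1)=+0→XX/OO/XX/OO*
ply 7: XX/OO/XX/OO is terminal +0 (X); from .X/../../O. depth 6

PV length from [.X/../../O.]: 6 plies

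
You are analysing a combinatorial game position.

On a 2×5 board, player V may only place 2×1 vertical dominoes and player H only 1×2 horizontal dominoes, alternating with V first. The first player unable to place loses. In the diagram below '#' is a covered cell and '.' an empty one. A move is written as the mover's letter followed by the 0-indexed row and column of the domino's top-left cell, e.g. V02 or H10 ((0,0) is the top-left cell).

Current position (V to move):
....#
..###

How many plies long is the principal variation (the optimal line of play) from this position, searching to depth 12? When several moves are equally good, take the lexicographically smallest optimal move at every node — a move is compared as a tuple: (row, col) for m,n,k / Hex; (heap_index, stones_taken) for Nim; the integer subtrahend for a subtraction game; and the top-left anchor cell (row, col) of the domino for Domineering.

[....#/..###] V move#1: V00:-1/#...#/#.###, V01:+1/.#..#/.####*
[.#..#/.####] H move#2: H02:-1/.####/.####*
[.####/.####] V move#3: V00:+1/#####/#####*
[#####/#####] end (terminal -1, H#4); searched ....#/..### to 12

PV length from [....#/..###]: 3 plies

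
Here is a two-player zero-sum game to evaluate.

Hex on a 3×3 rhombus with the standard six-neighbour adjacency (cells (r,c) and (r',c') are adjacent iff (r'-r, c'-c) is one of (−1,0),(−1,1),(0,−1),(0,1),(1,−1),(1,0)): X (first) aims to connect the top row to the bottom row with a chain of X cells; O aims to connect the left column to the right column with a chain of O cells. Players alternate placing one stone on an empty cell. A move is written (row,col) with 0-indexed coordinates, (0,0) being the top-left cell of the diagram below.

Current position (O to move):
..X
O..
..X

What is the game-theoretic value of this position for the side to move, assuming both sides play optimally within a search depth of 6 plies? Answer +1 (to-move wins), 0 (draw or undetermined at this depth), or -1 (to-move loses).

value(..X/O../..X, O) = -1

ply 1, O at ..X/O../..X | (0,0)=-1→O.X/O../..X*; (0,1)=-1→.OX/O../..X; (1,1)=-1→..X/OO./..X; (1,2)=-1→..X/O.O/..X; (2,0)=-1→..X/O../O.X; (2,1)=-1→..X/O../.OX
ply 2, X at O.X/O../..X | (0,1)=+1→OXX/O../..X*; (1,1)=+1→O.X/OX./..X; (1,2)=+1→O.X/O.X/..X; (2,0)=+1→O.X/O../X.X; (2,1)=+1→O.X/O../.XX
ply 3, O at OXX/O../..X | (1,1)=-1→OXX/OO./..X*; (1,2)=-1→OXX/O.O/..X; (2,0)=-1→OXX/O../O.X; (2,1)=-1→OXX/O../.OX
ply 4, X at OXX/OO./..X | (1,2)=+1→OXX/OOX/..X*; (2,0)=-1→OXX/OO./X.X; (2,1)=-1→OXX/OO./.XX
ply 5: OXX/OOX/..X is terminal -1 (O); from ..X/O../..X depth 6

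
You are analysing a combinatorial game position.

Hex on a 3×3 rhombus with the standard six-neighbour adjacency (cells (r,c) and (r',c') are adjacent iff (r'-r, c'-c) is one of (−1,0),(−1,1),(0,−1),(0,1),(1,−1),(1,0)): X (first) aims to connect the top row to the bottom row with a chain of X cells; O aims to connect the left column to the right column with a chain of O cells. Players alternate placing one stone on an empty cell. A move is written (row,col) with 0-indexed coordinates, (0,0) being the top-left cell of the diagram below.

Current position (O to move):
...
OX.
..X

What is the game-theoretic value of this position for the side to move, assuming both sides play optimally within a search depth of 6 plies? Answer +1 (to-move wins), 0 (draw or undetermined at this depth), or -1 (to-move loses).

value(.../OX./..X, O) = -1

p1 O@[.../OX./..X]: (0,0)[O../OX./..X]-1* (0,1)[.O./OX./..X]-1 (0,2)[..O/OX./..X]-1 (1,2)[.../OXO/..X]-1 (2,0)[.../OX./O.X]-1 (2,1)[.../OX./.OX]-1
p2 X@[O../OX./..X]: (0,1)[OX./OX./..X]+1* (0,2)[O.X/OX./..X]+1 (1,2)[O../OXX/..X]+1 (2,0)[O../OX./X.X]+1 (2,1)[O../OX./.XX]+1
p3 O@[OX./OX./..X]: (0,2)[OXO/OX./..X]-1* (1,2)[OX./OXO/..X]-1 (2,0)[OX./OX./O.X]-1 (2,1)[OX./OX./.OX]-1
p4 X@[OXO/OX./..X]: (1,2)[OXO/OXX/..X]+1* (2,0)[OXO/OX./X.X]+1 (2,1)[OXO/OX./.XX]+1
p5 O@[OXO/OXX/..X] terminal -1; root [.../OX./..X] d6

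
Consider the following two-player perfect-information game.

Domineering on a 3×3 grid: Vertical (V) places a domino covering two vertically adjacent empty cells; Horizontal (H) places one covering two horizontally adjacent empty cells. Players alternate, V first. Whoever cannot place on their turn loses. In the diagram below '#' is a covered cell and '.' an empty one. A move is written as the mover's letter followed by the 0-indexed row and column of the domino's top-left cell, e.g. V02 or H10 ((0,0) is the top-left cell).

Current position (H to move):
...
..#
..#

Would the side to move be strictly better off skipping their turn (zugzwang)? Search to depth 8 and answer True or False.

zugzwang(.../..#/..#, H) = False

[.../..#/..#] H move#1: H00:-1/##./..#/..#, H01:-1/.##/..#/..#, H10:+1/.../###/..#*, H20:-1/.../..#/###
[.../###/..#] end (terminal -1, V#2); searched .../..#/..# to 8
suppose H passes — search the same position with V to move:
pass> [.../..#/..#] V move#1: V00:+1/#../#.#/..#*, V01:+1/.#./.##/..#, V10:+1/.../#.#/#.#, V11:+1/.../.##/.##
pass> [#../#.#/..#] H move#2: H01:-1/###/#.#/..#*, H20:-1/#../#.#/###
pass> [###/#.#/..#] V move#3: V11:+1/###/###/.##*
pass> [###/###/.##] end (terminal -1, H#4); searched .../..#/..# to 8
for H: play +1, pass -1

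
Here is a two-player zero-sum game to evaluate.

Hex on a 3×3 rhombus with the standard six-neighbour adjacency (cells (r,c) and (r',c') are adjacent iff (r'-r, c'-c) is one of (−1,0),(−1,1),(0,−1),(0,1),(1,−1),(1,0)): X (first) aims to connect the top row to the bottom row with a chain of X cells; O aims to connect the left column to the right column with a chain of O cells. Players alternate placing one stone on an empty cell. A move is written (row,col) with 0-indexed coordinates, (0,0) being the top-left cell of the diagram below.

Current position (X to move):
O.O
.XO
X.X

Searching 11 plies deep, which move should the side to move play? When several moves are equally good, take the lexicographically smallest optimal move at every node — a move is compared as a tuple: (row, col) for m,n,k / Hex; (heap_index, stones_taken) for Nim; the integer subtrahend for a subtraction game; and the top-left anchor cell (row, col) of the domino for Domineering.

[O.O/.XO/X.X] X move#1: (0,1):+1/OXO/.XO/X.X*, (1,0):-1/O.O/XXO/X.X, (2,1):-1/O.O/.XO/XXX
[OXO/.XO/X.X] end (terminal -1, O#2); searched O.O/.XO/X.X to 11

X's best at [O.O/.XO/X.X]: (0,1)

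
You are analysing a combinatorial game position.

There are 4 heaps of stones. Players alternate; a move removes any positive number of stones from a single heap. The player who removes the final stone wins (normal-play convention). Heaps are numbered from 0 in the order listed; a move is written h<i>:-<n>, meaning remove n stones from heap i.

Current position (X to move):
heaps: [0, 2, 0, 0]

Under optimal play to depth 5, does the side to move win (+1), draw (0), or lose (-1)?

value((0,2,0,0), X) = +1

p1 X@[(0,2,0,0)]: h1:-1[(0,1,0,0)]-1 h1:-2[(0,0,0,0)]+1*
p2 O@[(0,0,0,0)] terminal -1; root [(0,2,0,0)] d5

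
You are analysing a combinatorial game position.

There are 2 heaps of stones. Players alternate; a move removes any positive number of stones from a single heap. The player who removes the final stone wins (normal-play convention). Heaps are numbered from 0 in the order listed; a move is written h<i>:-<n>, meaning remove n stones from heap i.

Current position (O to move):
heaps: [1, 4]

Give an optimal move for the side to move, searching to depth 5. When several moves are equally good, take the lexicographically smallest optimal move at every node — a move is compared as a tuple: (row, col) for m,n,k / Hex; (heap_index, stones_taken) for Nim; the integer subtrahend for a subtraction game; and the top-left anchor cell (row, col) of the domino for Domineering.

O's best at [(1,4)]: h1:-3

p1 O@[(1,4)]: h0:-1[(0,4)]-1 h1:-1[(1,3)]-1 h1:-2[(1,2)]-1 h1:-3[(1,1)]+1* h1:-4[(1,0)]-1
p2 X@[(1,1)]: h0:-1[(0,1)]-1* h1:-1[(1,0)]-1
p3 O@[(0,1)]: h1:-1[(0,0)]+1*
p4 X@[(0,0)] terminal -1; root [(1,4)] d5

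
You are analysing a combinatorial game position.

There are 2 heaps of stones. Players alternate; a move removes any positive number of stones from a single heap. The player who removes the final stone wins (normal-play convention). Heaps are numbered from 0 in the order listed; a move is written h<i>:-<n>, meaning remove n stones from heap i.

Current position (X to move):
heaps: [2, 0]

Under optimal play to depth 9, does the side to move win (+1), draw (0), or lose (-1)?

value((2,0), X) = +1

ply 1, X at (2,0) | h0:-1=-1→(1,0); h0:-2=+1→(0,0)*
ply 2: (0,0) is terminal -1 (O); from (2,0) depth 9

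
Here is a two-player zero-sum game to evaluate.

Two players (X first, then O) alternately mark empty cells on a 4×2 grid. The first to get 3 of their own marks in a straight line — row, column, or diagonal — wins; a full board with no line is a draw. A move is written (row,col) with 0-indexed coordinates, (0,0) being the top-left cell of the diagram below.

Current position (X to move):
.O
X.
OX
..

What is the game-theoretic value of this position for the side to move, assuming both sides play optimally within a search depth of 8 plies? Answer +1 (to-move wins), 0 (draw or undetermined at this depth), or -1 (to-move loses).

p1 X@[.O/X./OX/..]: (0,0)[XO/X./OX/..]+0* (1,1)[.O/XX/OX/..]+0 (3,0)[.O/X./OX/X.]+0 (3,1)[.O/X./OX/.X]+0
p2 O@[XO/X./OX/..]: (1,1)[XO/XO/OX/..]+0* (3,0)[XO/X./OX/O.]+0 (3,1)[XO/X./OX/.O]+0
p3 X@[XO/XO/OX/..]: (3,0)[XO/XO/OX/X.]+0* (3,1)[XO/XO/OX/.X]+0
p4 O@[XO/XO/OX/X.]: (3,1)[XO/XO/OX/XO]+0*
p5 X@[XO/XO/OX/XO] terminal +0; root [.O/X./OX/..] d8

value(.O/X./OX/.., X) = 0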